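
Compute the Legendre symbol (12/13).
(12/13) = 12^{6} mod 13 = 1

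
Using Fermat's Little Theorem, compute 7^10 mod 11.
By Fermat's Little Theorem, 7^{10} ≡ 1 (mod 11) since 11 is prime and gcd(7, 11) = 1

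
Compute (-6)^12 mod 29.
Using repeated squaring. (-6) ≡ 23 (mod 29). 12 = 8 + 4 (binary 1100). Repeated squaring mod 29: 23^1 ≡ 23; 23^2 ≡ 23² = 529 ≡ 7; 23^4 ≡ 7² = 49 ≡ 20; 23^8 ≡ 20² = 400 ≡ 23. Multiply: (-6)^12 ≡ 23^8 × 23^4 ≡ 23 × 20 (mod 29): 23 × 20 = 460 ≡ 25. So (-6)^12 ≡ 25 (mod 29).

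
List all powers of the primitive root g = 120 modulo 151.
g^1, g^2, ..., g^{150} mod 151: {120, 55, 107, 5, 147, 124, 82, 25, 131, 16, 108, 125, 51, 80, 87, 21, 104, 98, 133, 105, 67, 37, 61, 72, 33, 34, 3, 58, 14, 19, 15, 139, 70, 95, 75, 91, 48, 22, 73, 2, 89, 110, 63, 10, 143, 97, 13, 50, 111, 32, 65, 99, 102, 9, 23, 42, 57, 45, 115, 59, 134, 74, 122, 144, 66, 68, 6, 116, 28, 38, 30, 127, 140, 39, 150, 31, 96, 44, 146, 4, 27, 69, 126, 20, 135, 43, 26, 100, 71, 64, 130, 47, 53, 18, 46, 84, 114, 90, 79, 118, 117, 148, 93, 137, 132, 136, 12, 81, 56, 76, 60, 103, 129, 78, 149, 62, 41, 88, 141, 8, 54, 138, 101, 40, 119, 86, 52, 49, 142, 128, 109, 94, 106, 36, 92, 17, 77, 29, 7, 85, 83, 145, 35, 123, 113, 121, 24, 11, 112, 1}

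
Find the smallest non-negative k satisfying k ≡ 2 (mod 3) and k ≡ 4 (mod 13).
M = 3 × 13 = 39. M₁ = 13, y₁ ≡ 1 (mod 3). M₂ = 3, y₂ ≡ 9 (mod 13). k = 2×13×1 + 4×3×9 ≡ 17 (mod 39)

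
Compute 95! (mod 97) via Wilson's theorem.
(96)! = (95)! × (96) ≡ -1 (mod 97). So (95)! ≡ -1 × (96)^(-1) ≡ (-1)×(-1) = 1 (mod 97)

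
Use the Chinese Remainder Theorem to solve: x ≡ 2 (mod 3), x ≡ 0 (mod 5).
5

Using the Chinese Remainder Theorem:
M = product of moduli = 15
For equation 1: M_1 = 5, 5 ≡ 2 (mod 3), inverse of 5 mod 3 is 2 (check: 2 × 2 = 4 ≡ 1 (mod 3))
For equation 2: M_2 = 3, 3 ≡ 3 (mod 5), inverse of 3 mod 5 is 2 (check: 3 × 2 = 6 ≡ 1 (mod 5))
Combine: x ≡ Σ r_i×M_i×(M_i⁻¹ mod m_i) = 2×5×2 + 0×3×2 = 20 + 0 = 20
20 mod 15 = 5
x ≡ 5 (mod 15)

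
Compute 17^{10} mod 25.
24

Using successive squaring:
Binary expansion of 10: 1010
Powers of 17 mod 25 (each is the square of the previous):
  17^1 ≡ 17 (mod 25)
  17^2 ≡ 17² = 289 ≡ 14 (mod 25)
  17^4 ≡ 14² = 196 ≡ 21 (mod 25)
  17^8 ≡ 21² = 441 ≡ 16 (mod 25)
10 = 8 + 2, so 17^10 = 17^8 × 17^2 ≡ 16 × 14 (mod 25)
Multiplying step by step:
  16 × 14 = 224 ≡ 24 (mod 25)
Result: 17^10 ≡ 24 (mod 25)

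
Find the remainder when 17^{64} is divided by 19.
By Fermat: 17^{18} ≡ 1 (mod 19). 64 = 3×18 + 10. So 17^{64} ≡ 17^{10} ≡ 17 (mod 19)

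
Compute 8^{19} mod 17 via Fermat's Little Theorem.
2

By Fermat's Little Theorem, a^(p-1) ≡ 1 (mod p) for prime p and gcd(a, p) = 1
Here p = 17, so 8^16 ≡ 1 (mod 17)
We can reduce the exponent: 19 mod 16 = 3
So 8^19 ≡ 8^3 (mod 17)
Computing: 8^3 mod 17 = 2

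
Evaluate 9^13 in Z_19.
Using repeated squaring. 13 = 8 + 4 + 1 (binary 1101). Repeated squaring mod 19: 9^1 ≡ 9; 9^2 ≡ 9² = 81 ≡ 5; 9^4 ≡ 5² = 25 ≡ 6; 9^8 ≡ 6² = 36 ≡ 17. Multiply: 9^13 = 9^8 × 9^4 × 9^1 ≡ 17 × 6 × 9 (mod 19): 17 × 6 = 102 ≡ 7; 7 × 9 = 63 ≡ 6. So 9^13 ≡ 6 (mod 19).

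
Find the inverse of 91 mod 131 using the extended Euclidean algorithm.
Extended GCD: 91(36) + 131(-25) = 1. So 91^(-1) ≡ 36 ≡ 36 (mod 131). Verify: 91 × 36 = 3276 ≡ 1 (mod 131)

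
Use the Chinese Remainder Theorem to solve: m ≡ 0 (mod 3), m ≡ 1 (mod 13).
M = 3 × 13 = 39. M₁ = 13, y₁ ≡ 1 (mod 3). M₂ = 3, y₂ ≡ 9 (mod 13). m = 0×13×1 + 1×3×9 ≡ 27 (mod 39)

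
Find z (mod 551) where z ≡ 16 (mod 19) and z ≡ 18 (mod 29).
M = 19 × 29 = 551. M₁ = 29, y₁ ≡ 2 (mod 19). M₂ = 19, y₂ ≡ 26 (mod 29). z = 16×29×2 + 18×19×26 ≡ 453 (mod 551)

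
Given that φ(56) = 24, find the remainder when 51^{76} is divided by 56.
By Euler: 51^{24} ≡ 1 (mod 56) since gcd(51, 56) = 1. 76 = 3×24 + 4. So 51^{76} ≡ 51^{4} ≡ 9 (mod 56)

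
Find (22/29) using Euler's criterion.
(22/29) = 22^{14} mod 29 = 1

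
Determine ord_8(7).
Powers of 7 mod 8: 7^1≡7, 7^2≡1. Order = 2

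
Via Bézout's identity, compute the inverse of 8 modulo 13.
Extended GCD: 8(5) + 13(-3) = 1. So 8^(-1) ≡ 5 ≡ 5 (mod 13). Verify: 8 × 5 = 40 ≡ 1 (mod 13)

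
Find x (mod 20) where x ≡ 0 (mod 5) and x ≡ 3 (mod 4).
M = 5 × 4 = 20. M₁ = 4, y₁ ≡ 4 (mod 5). M₂ = 5, y₂ ≡ 1 (mod 4). x = 0×4×4 + 3×5×1 ≡ 15 (mod 20)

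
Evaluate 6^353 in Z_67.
Using Fermat: 6^{66} ≡ 1 (mod 67). 353 ≡ 23 (mod 66). So 6^{353} ≡ 6^{23} ≡ 21 (mod 67)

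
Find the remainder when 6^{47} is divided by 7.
By Fermat: 6^{6} ≡ 1 (mod 7). 47 = 7×6 + 5. So 6^{47} ≡ 6^{5} ≡ 6 (mod 7)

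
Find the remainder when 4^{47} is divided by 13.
By Fermat: 4^{12} ≡ 1 (mod 13). 47 = 3×12 + 11. So 4^{47} ≡ 4^{11} ≡ 10 (mod 13)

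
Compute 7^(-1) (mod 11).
7^(-1) ≡ 8 (mod 11). Verification: 7 × 8 = 56 ≡ 1 (mod 11)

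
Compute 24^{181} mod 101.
68

Using successive squaring:
Binary expansion of 181: 10110101
Powers of 24 mod 101 (each is the square of the previous):
  24^1 ≡ 24 (mod 101)
  24^2 ≡ 24² = 576 ≡ 71 (mod 101)
  24^4 ≡ 71² = 5041 ≡ 92 (mod 101)
  24^8 ≡ 92² = 8464 ≡ 81 (mod 101)
  24^16 ≡ 81² = 6561 ≡ 97 (mod 101)
  24^32 ≡ 97² = 9409 ≡ 16 (mod 101)
  24^64 ≡ 16² = 256 ≡ 54 (mod 101)
  24^128 ≡ 54² = 2916 ≡ 88 (mod 101)
181 = 128 + 32 + 16 + 4 + 1, so 24^181 = 24^128 × 24^32 × 24^16 × 24^4 × 24^1 ≡ 88 × 16 × 97 × 92 × 24 (mod 101)
Multiplying step by step:
  88 × 16 = 1408 ≡ 95 (mod 101)
  95 × 97 = 9215 ≡ 24 (mod 101)
  24 × 92 = 2208 ≡ 87 (mod 101)
  87 × 24 = 2088 ≡ 68 (mod 101)
Result: 24^181 ≡ 68 (mod 101)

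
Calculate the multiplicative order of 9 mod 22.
Powers of 9 mod 22: 9^1≡9, 9^2≡15, 9^3≡3, 9^4≡5, 9^5≡1. Order = 5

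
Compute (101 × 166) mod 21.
8

(101 × 166) = 16766
16766 mod 21 = 8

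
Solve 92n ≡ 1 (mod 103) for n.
28

Using Extended Euclidean Algorithm:
gcd(92, 103) = 1
Bezout coefficients: 92 × 28 + 103 × -25 = 1
So 92 × 28 ≡ 1 (mod 103)
The inverse is 28 mod 103 = 28
Verification: 92 × 28 = 2576 = 25 × 103 + 1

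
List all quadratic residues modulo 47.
QRs mod 47: {1, 2, 3, 4, 6, 7, 8, 9, 12, 14, 16, 17, 18, 21, 24, 25, 27, 28, 32, 34, 36, 37, 42}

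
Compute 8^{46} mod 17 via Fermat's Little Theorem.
4

By Fermat's Little Theorem, a^(p-1) ≡ 1 (mod p) for prime p and gcd(a, p) = 1
Here p = 17, so 8^16 ≡ 1 (mod 17)
We can reduce the exponent: 46 mod 16 = 14
So 8^46 ≡ 8^14 (mod 17)
Computing: 8^14 mod 17 = 4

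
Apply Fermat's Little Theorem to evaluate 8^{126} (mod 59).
57

By Fermat's Little Theorem, a^(p-1) ≡ 1 (mod p) for prime p and gcd(a, p) = 1
Here p = 59, so 8^58 ≡ 1 (mod 59)
We can reduce the exponent: 126 mod 58 = 10
So 8^126 ≡ 8^10 (mod 59)
Computing: 8^10 mod 59 = 57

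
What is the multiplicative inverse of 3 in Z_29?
3^(-1) ≡ 10 (mod 29). Verification: 3 × 10 = 30 ≡ 1 (mod 29)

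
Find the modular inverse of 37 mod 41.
37^(-1) ≡ 10 (mod 41). Verification: 37 × 10 = 370 ≡ 1 (mod 41)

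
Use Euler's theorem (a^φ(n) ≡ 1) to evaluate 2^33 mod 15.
By Euler: 2^{8} ≡ 1 (mod 15) since gcd(2, 15) = 1. 33 = 4×8 + 1. So 2^{33} ≡ 2^{1} ≡ 2 (mod 15)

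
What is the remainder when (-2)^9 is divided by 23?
(-2) ≡ 21 (mod 23). 9 = 8 + 1 (binary 1001). Repeated squaring mod 23: 21^1 ≡ 21; 21^2 ≡ 21² = 441 ≡ 4; 21^4 ≡ 4² = 16 ≡ 16; 21^8 ≡ 16² = 256 ≡ 3. Multiply: (-2)^9 ≡ 21^8 × 21^1 ≡ 3 × 21 (mod 23): 3 × 21 = 63 ≡ 17. So (-2)^9 ≡ 17 (mod 23).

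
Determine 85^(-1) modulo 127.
85^(-1) ≡ 3 (mod 127). Verification: 85 × 3 = 255 ≡ 1 (mod 127)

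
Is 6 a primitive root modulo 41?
p - 1 = 40 has prime divisors 2, 5. Check 6^(40/q) mod 41 for each: 6^(40/2) = 6^20 ≡ 40, 6^(40/5) = 6^8 ≡ 10 (mod 41). None of these is 1, so 6 has order 40 = φ(41), so it is a primitive root mod 41.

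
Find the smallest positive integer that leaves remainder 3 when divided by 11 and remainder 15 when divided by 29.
M = 11 × 29 = 319. M₁ = 29, y₁ ≡ 8 (mod 11). M₂ = 11, y₂ ≡ 8 (mod 29). z = 3×29×8 + 15×11×8 ≡ 102 (mod 319). The smallest positive such number is 102.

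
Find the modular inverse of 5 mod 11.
5^(-1) ≡ 9 (mod 11). Verification: 5 × 9 = 45 ≡ 1 (mod 11)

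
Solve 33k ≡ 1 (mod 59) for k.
33^(-1) ≡ 34 (mod 59). Verification: 33 × 34 = 1122 ≡ 1 (mod 59)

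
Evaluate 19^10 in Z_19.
19 ≡ 0 (mod 19). 10 = 8 + 2 (binary 1010). Repeated squaring mod 19: 0^1 ≡ 0; 0^2 ≡ 0² = 0 ≡ 0; 0^4 ≡ 0² = 0 ≡ 0; 0^8 ≡ 0² = 0 ≡ 0. Multiply: 19^10 ≡ 0^8 × 0^2 ≡ 0 × 0 (mod 19): 0 × 0 = 0 ≡ 0. So 19^10 ≡ 0 (mod 19).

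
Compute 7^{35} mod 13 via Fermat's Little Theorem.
2

By Fermat's Little Theorem, a^(p-1) ≡ 1 (mod p) for prime p and gcd(a, p) = 1
Here p = 13, so 7^12 ≡ 1 (mod 13)
We can reduce the exponent: 35 mod 12 = 11
So 7^35 ≡ 7^11 (mod 13)
Computing: 7^11 mod 13 = 2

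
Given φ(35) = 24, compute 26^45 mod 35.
By Euler: 26^{24} ≡ 1 (mod 35) since gcd(26, 35) = 1. 45 = 1×24 + 21. So 26^{45} ≡ 26^{21} ≡ 6 (mod 35)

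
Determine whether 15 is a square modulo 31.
By Euler's criterion: 15^{15} ≡ 30 (mod 31). Since this equals -1 (≡ 30), 15 is not a QR.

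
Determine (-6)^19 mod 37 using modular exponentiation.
Using repeated squaring. (-6) ≡ 31 (mod 37). 19 = 16 + 2 + 1 (binary 10011). Repeated squaring mod 37: 31^1 ≡ 31; 31^2 ≡ 31² = 961 ≡ 36; 31^4 ≡ 36² = 1296 ≡ 1; 31^8 ≡ 1² = 1 ≡ 1; 31^16 ≡ 1² = 1 ≡ 1. Multiply: (-6)^19 ≡ 31^16 × 31^2 × 31^1 ≡ 1 × 36 × 31 (mod 37): 1 × 36 = 36 ≡ 36; 36 × 31 = 1116 ≡ 6. So (-6)^19 ≡ 6 (mod 37).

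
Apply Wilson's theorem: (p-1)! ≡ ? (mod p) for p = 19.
By Wilson's theorem, (18)! ≡ -1 ≡ 18 (mod 19)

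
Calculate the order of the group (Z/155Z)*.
120

Prime factorization: 155 = 5 × 31
Using the formula φ(n) = n × Π(1 - 1/p) for each prime factor p:
φ(155) = 155 × (1 - 1/5) × (1 - 1/31)
φ(155) = 120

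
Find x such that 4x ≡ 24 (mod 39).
6

Since gcd(4, 39) = 1 divides 24, a solution exists.
Multiply both sides by the inverse of 4 mod 39:
  4^(-1) mod 39 = 10
  x ≡ 10 × 24 ≡ 240 ≡ 6 (mod 39)
Verification: 4 × 6 = 24 = 0 × 39 + 24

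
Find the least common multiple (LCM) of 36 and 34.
612

First find GCD(36, 34) using the Euclidean algorithm:
36 = 1 × 34 + 2
34 = 17 × 2 + 0
GCD(36, 34) = 2

LCM formula: LCM(a, b) = (a × b) / GCD(a, b)
LCM(36, 34) = (36 × 34) / 2
LCM(36, 34) = 1224 / 2
LCM(36, 34) = 612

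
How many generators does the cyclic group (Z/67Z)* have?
20

The number of primitive roots modulo p is φ(p-1) = φ(66)
φ(66) = 20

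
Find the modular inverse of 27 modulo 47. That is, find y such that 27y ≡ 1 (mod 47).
7

Using Extended Euclidean Algorithm:
gcd(27, 47) = 1
Bezout coefficients: 27 × 7 + 47 × -4 = 1
So 27 × 7 ≡ 1 (mod 47)
The inverse is 7 mod 47 = 7
Verification: 27 × 7 = 189 = 4 × 47 + 1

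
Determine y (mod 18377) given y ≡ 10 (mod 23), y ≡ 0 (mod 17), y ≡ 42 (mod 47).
16915

Using the Chinese Remainder Theorem:
M = product of moduli = 18377
For equation 1: M_1 = 799, 799 ≡ 17 (mod 23), inverse of 799 mod 23 is 19 (check: 17 × 19 = 323 ≡ 1 (mod 23))
For equation 2: M_2 = 1081, 1081 ≡ 10 (mod 17), inverse of 1081 mod 17 is 12 (check: 10 × 12 = 120 ≡ 1 (mod 17))
For equation 3: M_3 = 391, 391 ≡ 15 (mod 47), inverse of 391 mod 47 is 22 (check: 15 × 22 = 330 ≡ 1 (mod 47))
Combine: y ≡ Σ r_i×M_i×(M_i⁻¹ mod m_i) = 10×799×19 + 0×1081×12 + 42×391×22 = 151810 + 0 + 361284 = 513094
513094 mod 18377 = 16915
y ≡ 16915 (mod 18377)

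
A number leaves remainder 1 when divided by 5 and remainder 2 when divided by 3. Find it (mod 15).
M = 5 × 3 = 15. M₁ = 3, y₁ ≡ 2 (mod 5). M₂ = 5, y₂ ≡ 2 (mod 3). x = 1×3×2 + 2×5×2 ≡ 11 (mod 15)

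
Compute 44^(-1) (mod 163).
44^(-1) ≡ 63 (mod 163). Verification: 44 × 63 = 2772 ≡ 1 (mod 163)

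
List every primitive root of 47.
Primitive roots mod 47: {5, 10, 11, 13, 15, 19, 20, 22, 23, 26, 29, 30, 31, 33, 35, 38, 39, 40, 41, 43, 44, 45}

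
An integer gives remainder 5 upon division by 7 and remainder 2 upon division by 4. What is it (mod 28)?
M = 7 × 4 = 28. M₁ = 4, y₁ ≡ 2 (mod 7). M₂ = 7, y₂ ≡ 3 (mod 4). k = 5×4×2 + 2×7×3 ≡ 26 (mod 28). The smallest positive such number is 26.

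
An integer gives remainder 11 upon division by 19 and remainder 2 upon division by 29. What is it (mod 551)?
M = 19 × 29 = 551. M₁ = 29, y₁ ≡ 2 (mod 19). M₂ = 19, y₂ ≡ 26 (mod 29). r = 11×29×2 + 2×19×26 ≡ 524 (mod 551). The smallest positive such number is 524.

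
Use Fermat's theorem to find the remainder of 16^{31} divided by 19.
5

By Fermat's Little Theorem, a^(p-1) ≡ 1 (mod p) for prime p and gcd(a, p) = 1
Here p = 19, so 16^18 ≡ 1 (mod 19)
We can reduce the exponent: 31 mod 18 = 13
So 16^31 ≡ 16^13 (mod 19)
Computing: 16^13 mod 19 = 5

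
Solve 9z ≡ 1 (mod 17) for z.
9^(-1) ≡ 2 (mod 17). Verification: 9 × 2 = 18 ≡ 1 (mod 17)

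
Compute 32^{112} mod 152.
80

Using successive squaring:
Binary expansion of 112: 1110000
Powers of 32 mod 152 (each is the square of the previous):
  32^1 ≡ 32 (mod 152)
  32^2 ≡ 32² = 1024 ≡ 112 (mod 152)
  32^4 ≡ 112² = 12544 ≡ 80 (mod 152)
  32^8 ≡ 80² = 6400 ≡ 16 (mod 152)
  32^16 ≡ 16² = 256 ≡ 104 (mod 152)
  32^32 ≡ 104² = 10816 ≡ 24 (mod 152)
  32^64 ≡ 24² = 576 ≡ 120 (mod 152)
112 = 64 + 32 + 16, so 32^112 = 32^64 × 32^32 × 32^16 ≡ 120 × 24 × 104 (mod 152)
Multiplying step by step:
  120 × 24 = 2880 ≡ 144 (mod 152)
  144 × 104 = 14976 ≡ 80 (mod 152)
Result: 32^112 ≡ 80 (mod 152)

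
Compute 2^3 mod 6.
3 = 2 + 1 (binary 11). Repeated squaring mod 6: 2^1 ≡ 2; 2^2 ≡ 2² = 4 ≡ 4. Multiply: 2^3 = 2^2 × 2^1 ≡ 4 × 2 (mod 6): 4 × 2 = 8 ≡ 2. So 2^3 ≡ 2 (mod 6).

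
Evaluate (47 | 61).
(47/61) = 47^{30} mod 61 = 1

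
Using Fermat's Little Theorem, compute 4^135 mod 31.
By Fermat: 4^{30} ≡ 1 (mod 31). 135 = 4×30 + 15. So 4^{135} ≡ 4^{15} ≡ 1 (mod 31)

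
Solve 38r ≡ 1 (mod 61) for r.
38^(-1) ≡ 53 (mod 61). Verification: 38 × 53 = 2014 ≡ 1 (mod 61)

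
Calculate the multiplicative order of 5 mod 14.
Powers of 5 mod 14: 5^1≡5, 5^2≡11, 5^3≡13, 5^4≡9, 5^5≡3, 5^6≡1. Order = 6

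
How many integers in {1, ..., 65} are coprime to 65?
48

Prime factorization: 65 = 5 × 13
Using the formula φ(n) = n × Π(1 - 1/p) for each prime factor p:
φ(65) = 65 × (1 - 1/5) × (1 - 1/13)
φ(65) = 48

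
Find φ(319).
280

Prime factorization: 319 = 11 × 29
Using the formula φ(n) = n × Π(1 - 1/p) for each prime factor p:
φ(319) = 319 × (1 - 1/11) × (1 - 1/29)
φ(319) = 280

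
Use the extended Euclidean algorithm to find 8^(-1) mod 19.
Extended GCD: 8(-7) + 19(3) = 1. So 8^(-1) ≡ 12 ≡ 12 (mod 19). Verify: 8 × 12 = 96 ≡ 1 (mod 19)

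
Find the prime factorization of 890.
2 × 5 × 89

Divide by primes starting from smallest:
890 ÷ 2 = 445
445 ÷ 5 = 89
89 ÷ 89 = 1

890 = 2 × 5 × 89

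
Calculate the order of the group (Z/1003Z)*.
928

Prime factorization: 1003 = 17 × 59
Using the formula φ(n) = n × Π(1 - 1/p) for each prime factor p:
φ(1003) = 1003 × (1 - 1/17) × (1 - 1/59)
φ(1003) = 928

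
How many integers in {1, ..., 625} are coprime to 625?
500

Prime factorization: 625 = 5^4
Using the formula φ(n) = n × Π(1 - 1/p) for each prime factor p:
φ(625) = 625 × (1 - 1/5)
φ(625) = 500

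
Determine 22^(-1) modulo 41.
22^(-1) ≡ 28 (mod 41). Verification: 22 × 28 = 616 ≡ 1 (mod 41)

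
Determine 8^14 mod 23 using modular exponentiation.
Using repeated squaring. 14 = 8 + 4 + 2 (binary 1110). Repeated squaring mod 23: 8^1 ≡ 8; 8^2 ≡ 8² = 64 ≡ 18; 8^4 ≡ 18² = 324 ≡ 2; 8^8 ≡ 2² = 4 ≡ 4. Multiply: 8^14 = 8^8 × 8^4 × 8^2 ≡ 4 × 2 × 18 (mod 23): 4 × 2 = 8 ≡ 8; 8 × 18 = 144 ≡ 6. So 8^14 ≡ 6 (mod 23).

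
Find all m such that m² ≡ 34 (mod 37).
The square roots of 34 mod 37 are 16 and 21. Verify: 16² = 256 ≡ 34 (mod 37)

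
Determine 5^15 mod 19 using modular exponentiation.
Using repeated squaring. 15 = 8 + 4 + 2 + 1 (binary 1111). Repeated squaring mod 19: 5^1 ≡ 5; 5^2 ≡ 5² = 25 ≡ 6; 5^4 ≡ 6² = 36 ≡ 17; 5^8 ≡ 17² = 289 ≡ 4. Multiply: 5^15 = 5^8 × 5^4 × 5^2 × 5^1 ≡ 4 × 17 × 6 × 5 (mod 19): 4 × 17 = 68 ≡ 11; 11 × 6 = 66 ≡ 9; 9 × 5 = 45 ≡ 7. So 5^15 ≡ 7 (mod 19).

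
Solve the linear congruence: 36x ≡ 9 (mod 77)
58

Since gcd(36, 77) = 1 divides 9, a solution exists.
Multiply both sides by the inverse of 36 mod 77:
  36^(-1) mod 77 = 15
  x ≡ 15 × 9 ≡ 135 ≡ 58 (mod 77)
Verification: 36 × 58 = 2088 = 27 × 77 + 9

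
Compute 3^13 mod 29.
Using repeated squaring. 13 = 8 + 4 + 1 (binary 1101). Repeated squaring mod 29: 3^1 ≡ 3; 3^2 ≡ 3² = 9 ≡ 9; 3^4 ≡ 9² = 81 ≡ 23; 3^8 ≡ 23² = 529 ≡ 7. Multiply: 3^13 = 3^8 × 3^4 × 3^1 ≡ 7 × 23 × 3 (mod 29): 7 × 23 = 161 ≡ 16; 16 × 3 = 48 ≡ 19. So 3^13 ≡ 19 (mod 29).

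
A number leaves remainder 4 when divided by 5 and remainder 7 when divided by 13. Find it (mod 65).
M = 5 × 13 = 65. M₁ = 13, y₁ ≡ 2 (mod 5). M₂ = 5, y₂ ≡ 8 (mod 13). y = 4×13×2 + 7×5×8 ≡ 59 (mod 65)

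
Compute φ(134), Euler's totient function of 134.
66

Prime factorization: 134 = 2 × 67
Using the formula φ(n) = n × Π(1 - 1/p) for each prime factor p:
φ(134) = 134 × (1 - 1/2) × (1 - 1/67)
φ(134) = 66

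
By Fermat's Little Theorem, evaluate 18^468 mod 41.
By Fermat: 18^{40} ≡ 1 (mod 41). 468 ≡ 28 (mod 40). So 18^{468} ≡ 18^{28} ≡ 10 (mod 41)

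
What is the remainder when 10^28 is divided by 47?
Using repeated squaring. 28 = 16 + 8 + 4 (binary 11100). Repeated squaring mod 47: 10^1 ≡ 10; 10^2 ≡ 10² = 100 ≡ 6; 10^4 ≡ 6² = 36 ≡ 36; 10^8 ≡ 36² = 1296 ≡ 27; 10^16 ≡ 27² = 729 ≡ 24. Multiply: 10^28 = 10^16 × 10^8 × 10^4 ≡ 24 × 27 × 36 (mod 47): 24 × 27 = 648 ≡ 37; 37 × 36 = 1332 ≡ 16. So 10^28 ≡ 16 (mod 47).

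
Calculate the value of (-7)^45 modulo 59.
Using repeated squaring. (-7) ≡ 52 (mod 59). 45 = 32 + 8 + 4 + 1 (binary 101101). Repeated squaring mod 59: 52^1 ≡ 52; 52^2 ≡ 52² = 2704 ≡ 49; 52^4 ≡ 49² = 2401 ≡ 41; 52^8 ≡ 41² = 1681 ≡ 29; 52^16 ≡ 29² = 841 ≡ 15; 52^32 ≡ 15² = 225 ≡ 48. Multiply: (-7)^45 ≡ 52^32 × 52^8 × 52^4 × 52^1 ≡ 48 × 29 × 41 × 52 (mod 59): 48 × 29 = 1392 ≡ 35; 35 × 41 = 1435 ≡ 19; 19 × 52 = 988 ≡ 44. So (-7)^45 ≡ 44 (mod 59).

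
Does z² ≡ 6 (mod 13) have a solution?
By Euler's criterion: 6^{6} ≡ 12 (mod 13). Since this equals -1 (≡ 12), 6 is not a QR.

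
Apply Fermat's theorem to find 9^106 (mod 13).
By Fermat: 9^{12} ≡ 1 (mod 13). 106 = 8×12 + 10. So 9^{106} ≡ 9^{10} ≡ 9 (mod 13)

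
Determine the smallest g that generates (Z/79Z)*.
3

A primitive root g modulo p has order p-1 = 78
Prime divisors of 78: [2, 3, 13]
g is a primitive root iff g^(78/q) ≢ 1 (mod 79) for each prime divisor q
Testing small values:
  g = 2: 2^39 ≡ 1, 2^26 ≡ 23, 2^6 ≡ 64 (mod 79) → 2^39 ≡ 1, not primitive root
  g = 3: 3^39 ≡ 78, 3^26 ≡ 23, 3^6 ≡ 18 (mod 79) → none is 1, primitive root!
The smallest primitive root is 3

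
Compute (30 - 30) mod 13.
0

(30 - 30) = 0
0 mod 13 = 0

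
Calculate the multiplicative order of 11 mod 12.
Powers of 11 mod 12: 11^1≡11, 11^2≡1. Order = 2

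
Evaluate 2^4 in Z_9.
4 = 4 (binary 100). Repeated squaring mod 9: 2^1 ≡ 2; 2^2 ≡ 2² = 4 ≡ 4; 2^4 ≡ 4² = 16 ≡ 7. So 2^4 ≡ 7 (mod 9).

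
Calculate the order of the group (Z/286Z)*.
120

Prime factorization: 286 = 2 × 11 × 13
Using the formula φ(n) = n × Π(1 - 1/p) for each prime factor p:
φ(286) = 286 × (1 - 1/2) × (1 - 1/11) × (1 - 1/13)
φ(286) = 120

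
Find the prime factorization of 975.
3 × 5^2 × 13

Divide by primes starting from smallest:
975 ÷ 3 = 325
325 ÷ 5 = 65
65 ÷ 5 = 13
13 ÷ 13 = 1

975 = 3 × 5^2 × 13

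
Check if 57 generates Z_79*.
p - 1 = 78 has prime divisors 2, 3, 13. Check 57^(78/q) mod 79 for each: 57^(78/2) = 57^39 ≡ 78, 57^(78/3) = 57^26 ≡ 1, 57^(78/13) = 57^6 ≡ 52 (mod 79). Since 57^26 ≡ 1 (mod 79), the order of 57 divides 26 (in fact the order is 26) ≠ 78, so it is not a primitive root.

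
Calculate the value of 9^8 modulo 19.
8 = 8 (binary 1000). Repeated squaring mod 19: 9^1 ≡ 9; 9^2 ≡ 9² = 81 ≡ 5; 9^4 ≡ 5² = 25 ≡ 6; 9^8 ≡ 6² = 36 ≡ 17. So 9^8 ≡ 17 (mod 19).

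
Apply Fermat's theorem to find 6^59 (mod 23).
By Fermat: 6^{22} ≡ 1 (mod 23). 59 = 2×22 + 15. So 6^{59} ≡ 6^{15} ≡ 8 (mod 23)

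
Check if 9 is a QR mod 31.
By Euler's criterion: 9^{15} ≡ 1 (mod 31). Since this equals 1, 9 is a QR.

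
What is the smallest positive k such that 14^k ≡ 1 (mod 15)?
Powers of 14 mod 15: 14^1≡14, 14^2≡1. Order = 2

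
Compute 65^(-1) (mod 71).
65^(-1) ≡ 59 (mod 71). Verification: 65 × 59 = 3835 ≡ 1 (mod 71)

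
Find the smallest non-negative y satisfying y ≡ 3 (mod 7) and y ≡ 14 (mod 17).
M = 7 × 17 = 119. M₁ = 17, y₁ ≡ 5 (mod 7). M₂ = 7, y₂ ≡ 5 (mod 17). y = 3×17×5 + 14×7×5 ≡ 31 (mod 119)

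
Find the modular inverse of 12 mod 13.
12^(-1) ≡ 12 (mod 13). Verification: 12 × 12 = 144 ≡ 1 (mod 13)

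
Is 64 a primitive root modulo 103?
No

To verify, check if 64^(102/q) ≢ 1 (mod 103) for each prime divisor q of 102
Divisors of 102 = 102: [1, 2, 3, 6, 17, 34, 51, 102]
  64^(102/17) = 64^6 ≡ 81 (mod 103)
  64^(102/2) = 64^51 ≡ 1 (mod 103)
  64^(102/3) = 64^34 ≡ 1 (mod 103)
Conclusion: 64 is not a primitive root modulo 103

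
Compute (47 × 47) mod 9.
4

(47 × 47) = 2209
2209 mod 9 = 4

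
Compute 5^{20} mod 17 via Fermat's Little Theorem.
13

By Fermat's Little Theorem, a^(p-1) ≡ 1 (mod p) for prime p and gcd(a, p) = 1
Here p = 17, so 5^16 ≡ 1 (mod 17)
We can reduce the exponent: 20 mod 16 = 4
So 5^20 ≡ 5^4 (mod 17)
Computing: 5^4 mod 17 = 13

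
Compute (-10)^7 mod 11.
(-10) ≡ 1 (mod 11). 7 = 4 + 2 + 1 (binary 111). Repeated squaring mod 11: 1^1 ≡ 1; 1^2 ≡ 1² = 1 ≡ 1; 1^4 ≡ 1² = 1 ≡ 1. Multiply: (-10)^7 ≡ 1^4 × 1^2 × 1^1 ≡ 1 × 1 × 1 (mod 11): 1 × 1 = 1 ≡ 1; 1 × 1 = 1 ≡ 1. So (-10)^7 ≡ 1 (mod 11).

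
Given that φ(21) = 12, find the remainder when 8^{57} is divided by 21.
By Euler: 8^{12} ≡ 1 (mod 21) since gcd(8, 21) = 1. 57 = 4×12 + 9. So 8^{57} ≡ 8^{9} ≡ 8 (mod 21)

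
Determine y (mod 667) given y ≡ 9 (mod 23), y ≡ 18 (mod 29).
308

Using the Chinese Remainder Theorem:
M = product of moduli = 667
For equation 1: M_1 = 29, 29 ≡ 6 (mod 23), inverse of 29 mod 23 is 4 (check: 6 × 4 = 24 ≡ 1 (mod 23))
For equation 2: M_2 = 23, 23 ≡ 23 (mod 29), inverse of 23 mod 29 is 24 (check: 23 × 24 = 552 ≡ 1 (mod 29))
Combine: y ≡ Σ r_i×M_i×(M_i⁻¹ mod m_i) = 9×29×4 + 18×23×24 = 1044 + 9936 = 10980
10980 mod 667 = 308
y ≡ 308 (mod 667)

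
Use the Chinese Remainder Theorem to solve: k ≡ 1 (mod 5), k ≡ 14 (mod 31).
76

Using the Chinese Remainder Theorem:
M = product of moduli = 155
For equation 1: M_1 = 31, 31 ≡ 1 (mod 5), inverse of 31 mod 5 is 1 (check: 1 × 1 = 1 ≡ 1 (mod 5))
For equation 2: M_2 = 5, 5 ≡ 5 (mod 31), inverse of 5 mod 31 is 25 (check: 5 × 25 = 125 ≡ 1 (mod 31))
Combine: k ≡ Σ r_i×M_i×(M_i⁻¹ mod m_i) = 1×31×1 + 14×5×25 = 31 + 1750 = 1781
1781 mod 155 = 76
k ≡ 76 (mod 155)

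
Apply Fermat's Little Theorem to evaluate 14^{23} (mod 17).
6

By Fermat's Little Theorem, a^(p-1) ≡ 1 (mod p) for prime p and gcd(a, p) = 1
Here p = 17, so 14^16 ≡ 1 (mod 17)
We can reduce the exponent: 23 mod 16 = 7
So 14^23 ≡ 14^7 (mod 17)
Computing: 14^7 mod 17 = 6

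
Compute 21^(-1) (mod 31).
21^(-1) ≡ 3 (mod 31). Verification: 21 × 3 = 63 ≡ 1 (mod 31)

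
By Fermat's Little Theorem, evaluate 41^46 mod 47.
By Fermat's Little Theorem, 41^{46} ≡ 1 (mod 47) since 47 is prime and gcd(41, 47) = 1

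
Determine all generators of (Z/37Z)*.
Primitive roots mod 37: {2, 5, 13, 15, 17, 18, 19, 20, 22, 24, 32, 35}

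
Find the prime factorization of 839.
839

Divide by primes starting from smallest:
839 ÷ 839 = 1

839 = 839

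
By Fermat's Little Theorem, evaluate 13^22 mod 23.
By Fermat's Little Theorem, 13^{22} ≡ 1 (mod 23) since 23 is prime and gcd(13, 23) = 1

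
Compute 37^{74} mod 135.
19

Using successive squaring:
Binary expansion of 74: 1001010
Powers of 37 mod 135 (each is the square of the previous):
  37^1 ≡ 37 (mod 135)
  37^2 ≡ 37² = 1369 ≡ 19 (mod 135)
  37^4 ≡ 19² = 361 ≡ 91 (mod 135)
  37^8 ≡ 91² = 8281 ≡ 46 (mod 135)
  37^16 ≡ 46² = 2116 ≡ 91 (mod 135)
  37^32 ≡ 91² = 8281 ≡ 46 (mod 135)
  37^64 ≡ 46² = 2116 ≡ 91 (mod 135)
74 = 64 + 8 + 2, so 37^74 = 37^64 × 37^8 × 37^2 ≡ 91 × 46 × 19 (mod 135)
Multiplying step by step:
  91 × 46 = 4186 ≡ 1 (mod 135)
  1 × 19 = 19 ≡ 19 (mod 135)
Result: 37^74 ≡ 19 (mod 135)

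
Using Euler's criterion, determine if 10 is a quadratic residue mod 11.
By Euler's criterion: 10^{5} ≡ 10 (mod 11). Since this equals -1 (≡ 10), 10 is not a QR.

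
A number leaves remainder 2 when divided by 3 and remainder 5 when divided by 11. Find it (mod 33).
M = 3 × 11 = 33. M₁ = 11, y₁ ≡ 2 (mod 3). M₂ = 3, y₂ ≡ 4 (mod 11). x = 2×11×2 + 5×3×4 ≡ 5 (mod 33)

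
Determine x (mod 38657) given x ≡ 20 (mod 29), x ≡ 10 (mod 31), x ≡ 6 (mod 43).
26236

Using the Chinese Remainder Theorem:
M = product of moduli = 38657
For equation 1: M_1 = 1333, 1333 ≡ 28 (mod 29), inverse of 1333 mod 29 is 28 (check: 28 × 28 = 784 ≡ 1 (mod 29))
For equation 2: M_2 = 1247, 1247 ≡ 7 (mod 31), inverse of 1247 mod 31 is 9 (check: 7 × 9 = 63 ≡ 1 (mod 31))
For equation 3: M_3 = 899, 899 ≡ 39 (mod 43), inverse of 899 mod 43 is 32 (check: 39 × 32 = 1248 ≡ 1 (mod 43))
Combine: x ≡ Σ r_i×M_i×(M_i⁻¹ mod m_i) = 20×1333×28 + 10×1247×9 + 6×899×32 = 746480 + 112230 + 172608 = 1031318
1031318 mod 38657 = 26236
x ≡ 26236 (mod 38657)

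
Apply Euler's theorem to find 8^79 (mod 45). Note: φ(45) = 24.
By Euler: 8^{24} ≡ 1 (mod 45) since gcd(8, 45) = 1. 79 = 3×24 + 7. So 8^{79} ≡ 8^{7} ≡ 17 (mod 45)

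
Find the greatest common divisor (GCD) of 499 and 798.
1

Using the Euclidean algorithm:
499 = 0 × 798 + 499
798 = 1 × 499 + 299
499 = 1 × 299 + 200
299 = 1 × 200 + 99
200 = 2 × 99 + 2
99 = 49 × 2 + 1
2 = 2 × 1 + 0

GCD(499, 798) = 1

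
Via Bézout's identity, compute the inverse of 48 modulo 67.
Extended GCD: 48(7) + 67(-5) = 1. So 48^(-1) ≡ 7 ≡ 7 (mod 67). Verify: 48 × 7 = 336 ≡ 1 (mod 67)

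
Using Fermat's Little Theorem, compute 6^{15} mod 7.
6

By Fermat's Little Theorem, a^(p-1) ≡ 1 (mod p) for prime p and gcd(a, p) = 1
Here p = 7, so 6^6 ≡ 1 (mod 7)
We can reduce the exponent: 15 mod 6 = 3
So 6^15 ≡ 6^3 (mod 7)
Computing: 6^3 mod 7 = 6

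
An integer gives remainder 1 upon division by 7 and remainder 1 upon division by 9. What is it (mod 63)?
M = 7 × 9 = 63. M₁ = 9, y₁ ≡ 4 (mod 7). M₂ = 7, y₂ ≡ 4 (mod 9). m = 1×9×4 + 1×7×4 ≡ 1 (mod 63). The smallest positive such number is 1.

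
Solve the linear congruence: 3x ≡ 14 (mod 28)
14

Since gcd(3, 28) = 1 divides 14, a solution exists.
Multiply both sides by the inverse of 3 mod 28:
  3^(-1) mod 28 = 19
  x ≡ 19 × 14 ≡ 266 ≡ 14 (mod 28)
Verification: 3 × 14 = 42 = 1 × 28 + 14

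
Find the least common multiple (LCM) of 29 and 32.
928

First find GCD(29, 32) using the Euclidean algorithm:
29 = 0 × 32 + 29
32 = 1 × 29 + 3
29 = 9 × 3 + 2
3 = 1 × 2 + 1
2 = 2 × 1 + 0
GCD(29, 32) = 1

LCM formula: LCM(a, b) = (a × b) / GCD(a, b)
LCM(29, 32) = (29 × 32) / 1
LCM(29, 32) = 928 / 1
LCM(29, 32) = 928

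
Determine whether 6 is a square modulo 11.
By Euler's criterion: 6^{5} ≡ 10 (mod 11). Since this equals -1 (≡ 10), 6 is not a QR.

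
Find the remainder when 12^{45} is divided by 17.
By Fermat: 12^{16} ≡ 1 (mod 17). 45 = 2×16 + 13. So 12^{45} ≡ 12^{13} ≡ 14 (mod 17)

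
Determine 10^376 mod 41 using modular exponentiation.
Using Fermat: 10^{40} ≡ 1 (mod 41). 376 ≡ 16 (mod 40). So 10^{376} ≡ 10^{16} ≡ 10 (mod 41)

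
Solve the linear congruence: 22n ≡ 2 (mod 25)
16

Since gcd(22, 25) = 1 divides 2, a solution exists.
Multiply both sides by the inverse of 22 mod 25:
  22^(-1) mod 25 = 8
  x ≡ 8 × 2 ≡ 16 ≡ 16 (mod 25)
Verification: 22 × 16 = 352 = 14 × 25 + 2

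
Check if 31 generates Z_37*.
p - 1 = 36 has prime divisors 2, 3. Check 31^(36/q) mod 37 for each: 31^(36/2) = 31^18 ≡ 36, 31^(36/3) = 31^12 ≡ 1 (mod 37). Since 31^12 ≡ 1 (mod 37), the order of 31 divides 12 (in fact the order is 4) ≠ 36, so it is not a primitive root.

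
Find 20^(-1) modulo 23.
15

Using Extended Euclidean Algorithm:
gcd(20, 23) = 1
Bezout coefficients: 20 × -8 + 23 × 7 = 1
So 20 × -8 ≡ 1 (mod 23)
The inverse is -8 mod 23 = 15
Verification: 20 × 15 = 300 = 13 × 23 + 1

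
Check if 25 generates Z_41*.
p - 1 = 40 has prime divisors 2, 5. Check 25^(40/q) mod 41 for each: 25^(40/2) = 25^20 ≡ 1, 25^(40/5) = 25^8 ≡ 37 (mod 41). Since 25^20 ≡ 1 (mod 41), the order of 25 divides 20 (in fact the order is 10) ≠ 40, so it is not a primitive root.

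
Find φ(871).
792

Prime factorization: 871 = 13 × 67
Using the formula φ(n) = n × Π(1 - 1/p) for each prime factor p:
φ(871) = 871 × (1 - 1/13) × (1 - 1/67)
φ(871) = 792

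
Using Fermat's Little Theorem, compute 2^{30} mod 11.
1

By Fermat's Little Theorem, a^(p-1) ≡ 1 (mod p) for prime p and gcd(a, p) = 1
Here p = 11, so 2^10 ≡ 1 (mod 11)
We can reduce the exponent: 30 mod 10 = 0
So 2^30 ≡ 2^0 (mod 11)
Computing: 2^0 mod 11 = 1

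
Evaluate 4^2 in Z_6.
2 = 2 (binary 10). Repeated squaring mod 6: 4^1 ≡ 4; 4^2 ≡ 4² = 16 ≡ 4. So 4^2 ≡ 4 (mod 6).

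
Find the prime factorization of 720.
2^4 × 3^2 × 5

Divide by primes starting from smallest:
720 ÷ 2 = 360
360 ÷ 2 = 180
180 ÷ 2 = 90
90 ÷ 2 = 45
45 ÷ 3 = 15
15 ÷ 3 = 5
5 ÷ 5 = 1

720 = 2^4 × 3^2 × 5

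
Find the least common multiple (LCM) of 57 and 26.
1482

First find GCD(57, 26) using the Euclidean algorithm:
57 = 2 × 26 + 5
26 = 5 × 5 + 1
5 = 5 × 1 + 0
GCD(57, 26) = 1

LCM formula: LCM(a, b) = (a × b) / GCD(a, b)
LCM(57, 26) = (57 × 26) / 1
LCM(57, 26) = 1482 / 1
LCM(57, 26) = 1482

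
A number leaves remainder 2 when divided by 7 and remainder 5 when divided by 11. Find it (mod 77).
M = 7 × 11 = 77. M₁ = 11, y₁ ≡ 2 (mod 7). M₂ = 7, y₂ ≡ 8 (mod 11). t = 2×11×2 + 5×7×8 ≡ 16 (mod 77)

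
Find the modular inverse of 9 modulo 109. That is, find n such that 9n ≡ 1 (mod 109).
97

Using Extended Euclidean Algorithm:
gcd(9, 109) = 1
Bezout coefficients: 9 × -12 + 109 × 1 = 1
So 9 × -12 ≡ 1 (mod 109)
The inverse is -12 mod 109 = 97
Verification: 9 × 97 = 873 = 8 × 109 + 1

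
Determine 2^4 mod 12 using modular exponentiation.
4 = 4 (binary 100). Repeated squaring mod 12: 2^1 ≡ 2; 2^2 ≡ 2² = 4 ≡ 4; 2^4 ≡ 4² = 16 ≡ 4. So 2^4 ≡ 4 (mod 12).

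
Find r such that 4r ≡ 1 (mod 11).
4^(-1) ≡ 3 (mod 11). Verification: 4 × 3 = 12 ≡ 1 (mod 11)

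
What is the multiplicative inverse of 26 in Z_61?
54

Using Extended Euclidean Algorithm:
gcd(26, 61) = 1
Bezout coefficients: 26 × -7 + 61 × 3 = 1
So 26 × -7 ≡ 1 (mod 61)
The inverse is -7 mod 61 = 54
Verification: 26 × 54 = 1404 = 23 × 61 + 1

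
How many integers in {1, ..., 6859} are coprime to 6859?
6498

Prime factorization: 6859 = 19^3
Using the formula φ(n) = n × Π(1 - 1/p) for each prime factor p:
φ(6859) = 6859 × (1 - 1/19)
φ(6859) = 6498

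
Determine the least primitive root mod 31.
p - 1 = 30 has prime divisors 2, 3, 5. h is a primitive root mod 31 iff h^(30/q) ≢ 1 (mod 31) for each such q.
h = 2: 2^15 ≡ 1, 2^10 ≡ 1, 2^6 ≡ 2 (mod 31); 2^15 ≡ 1, so not a primitive root.
h = 3: 3^15 ≡ 30, 3^10 ≡ 25, 3^6 ≡ 16 (mod 31); none is 1, so 3 has order 30 and is a primitive root.
The smallest primitive root mod 31 is g = 3.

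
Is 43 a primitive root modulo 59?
p - 1 = 58 has prime divisors 2, 29. Check 43^(58/q) mod 59 for each: 43^(58/2) = 43^29 ≡ 58, 43^(58/29) = 43^2 ≡ 20 (mod 59). None of these is 1, so 43 has order 58 = φ(59), so it is a primitive root mod 59.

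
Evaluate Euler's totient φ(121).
110

Prime factorization: 121 = 11^2
Using the formula φ(n) = n × Π(1 - 1/p) for each prime factor p:
φ(121) = 121 × (1 - 1/11)
φ(121) = 110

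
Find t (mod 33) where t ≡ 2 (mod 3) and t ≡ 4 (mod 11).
M = 3 × 11 = 33. M₁ = 11, y₁ ≡ 2 (mod 3). M₂ = 3, y₂ ≡ 4 (mod 11). t = 2×11×2 + 4×3×4 ≡ 26 (mod 33)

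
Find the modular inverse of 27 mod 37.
27^(-1) ≡ 11 (mod 37). Verification: 27 × 11 = 297 ≡ 1 (mod 37)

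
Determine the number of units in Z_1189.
1120

Prime factorization: 1189 = 29 × 41
Using the formula φ(n) = n × Π(1 - 1/p) for each prime factor p:
φ(1189) = 1189 × (1 - 1/29) × (1 - 1/41)
φ(1189) = 1120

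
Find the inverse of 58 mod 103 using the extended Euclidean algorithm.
Extended GCD: 58(16) + 103(-9) = 1. So 58^(-1) ≡ 16 ≡ 16 (mod 103). Verify: 58 × 16 = 928 ≡ 1 (mod 103)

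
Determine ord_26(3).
Powers of 3 mod 26: 3^1≡3, 3^2≡9, 3^3≡1. Order = 3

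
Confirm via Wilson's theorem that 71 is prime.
(70)! mod 71 = 70. Since this equals -1 (mod 71), Wilson confirms 71 is prime.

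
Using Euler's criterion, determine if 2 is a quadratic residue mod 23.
By Euler's criterion: 2^{11} ≡ 1 (mod 23). Since this equals 1, 2 is a QR.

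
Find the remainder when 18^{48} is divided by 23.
By Fermat: 18^{22} ≡ 1 (mod 23). 48 = 2×22 + 4. So 18^{48} ≡ 18^{4} ≡ 4 (mod 23)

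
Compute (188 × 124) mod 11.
3

(188 × 124) = 23312
23312 mod 11 = 3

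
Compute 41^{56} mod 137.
1

Using successive squaring:
Binary expansion of 56: 111000
Powers of 41 mod 137 (each is the square of the previous):
  41^1 ≡ 41 (mod 137)
  41^2 ≡ 41² = 1681 ≡ 37 (mod 137)
  41^4 ≡ 37² = 1369 ≡ 136 (mod 137)
  41^8 ≡ 136² = 18496 ≡ 1 (mod 137)
  41^16 ≡ 1² = 1 ≡ 1 (mod 137)
  41^32 ≡ 1² = 1 ≡ 1 (mod 137)
56 = 32 + 16 + 8, so 41^56 = 41^32 × 41^16 × 41^8 ≡ 1 × 1 × 1 (mod 137)
Multiplying step by step:
  1 × 1 = 1 ≡ 1 (mod 137)
  1 × 1 = 1 ≡ 1 (mod 137)
Result: 41^56 ≡ 1 (mod 137)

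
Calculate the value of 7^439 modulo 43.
Using Fermat: 7^{42} ≡ 1 (mod 43). 439 ≡ 19 (mod 42). So 7^{439} ≡ 7^{19} ≡ 7 (mod 43)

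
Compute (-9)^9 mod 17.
(-9) ≡ 8 (mod 17). 9 = 8 + 1 (binary 1001). Repeated squaring mod 17: 8^1 ≡ 8; 8^2 ≡ 8² = 64 ≡ 13; 8^4 ≡ 13² = 169 ≡ 16; 8^8 ≡ 16² = 256 ≡ 1. Multiply: (-9)^9 ≡ 8^8 × 8^1 ≡ 1 × 8 (mod 17): 1 × 8 = 8 ≡ 8. So (-9)^9 ≡ 8 (mod 17).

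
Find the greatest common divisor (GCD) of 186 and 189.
3

Using the Euclidean algorithm:
186 = 0 × 189 + 186
189 = 1 × 186 + 3
186 = 62 × 3 + 0

GCD(186, 189) = 3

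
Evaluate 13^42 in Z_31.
Using Fermat: 13^{30} ≡ 1 (mod 31). 42 ≡ 12 (mod 30). So 13^{42} ≡ 13^{12} ≡ 8 (mod 31)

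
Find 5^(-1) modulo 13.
8

Using Extended Euclidean Algorithm:
gcd(5, 13) = 1
Bezout coefficients: 5 × -5 + 13 × 2 = 1
So 5 × -5 ≡ 1 (mod 13)
The inverse is -5 mod 13 = 8
Verification: 5 × 8 = 40 = 3 × 13 + 1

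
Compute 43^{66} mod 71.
8

Using successive squaring:
Binary expansion of 66: 1000010
Powers of 43 mod 71 (each is the square of the previous):
  43^1 ≡ 43 (mod 71)
  43^2 ≡ 43² = 1849 ≡ 3 (mod 71)
  43^4 ≡ 3² = 9 ≡ 9 (mod 71)
  43^8 ≡ 9² = 81 ≡ 10 (mod 71)
  43^16 ≡ 10² = 100 ≡ 29 (mod 71)
  43^32 ≡ 29² = 841 ≡ 60 (mod 71)
  43^64 ≡ 60² = 3600 ≡ 50 (mod 71)
66 = 64 + 2, so 43^66 = 43^64 × 43^2 ≡ 50 × 3 (mod 71)
Multiplying step by step:
  50 × 3 = 150 ≡ 8 (mod 71)
Result: 43^66 ≡ 8 (mod 71)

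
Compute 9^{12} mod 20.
1

Using successive squaring:
Binary expansion of 12: 1100
Powers of 9 mod 20 (each is the square of the previous):
  9^1 ≡ 9 (mod 20)
  9^2 ≡ 9² = 81 ≡ 1 (mod 20)
  9^4 ≡ 1² = 1 ≡ 1 (mod 20)
  9^8 ≡ 1² = 1 ≡ 1 (mod 20)
12 = 8 + 4, so 9^12 = 9^8 × 9^4 ≡ 1 × 1 (mod 20)
Multiplying step by step:
  1 × 1 = 1 ≡ 1 (mod 20)
Result: 9^12 ≡ 1 (mod 20)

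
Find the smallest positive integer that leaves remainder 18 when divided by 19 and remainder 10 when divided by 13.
M = 19 × 13 = 247. M₁ = 13, y₁ ≡ 3 (mod 19). M₂ = 19, y₂ ≡ 11 (mod 13). z = 18×13×3 + 10×19×11 ≡ 75 (mod 247). The smallest positive such number is 75.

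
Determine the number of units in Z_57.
36

Prime factorization: 57 = 3 × 19
Using the formula φ(n) = n × Π(1 - 1/p) for each prime factor p:
φ(57) = 57 × (1 - 1/3) × (1 - 1/19)
φ(57) = 36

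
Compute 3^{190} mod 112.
25

Using successive squaring:
Binary expansion of 190: 10111110
Powers of 3 mod 112 (each is the square of the previous):
  3^1 ≡ 3 (mod 112)
  3^2 ≡ 3² = 9 ≡ 9 (mod 112)
  3^4 ≡ 9² = 81 ≡ 81 (mod 112)
  3^8 ≡ 81² = 6561 ≡ 65 (mod 112)
  3^16 ≡ 65² = 4225 ≡ 81 (mod 112)
  3^32 ≡ 81² = 6561 ≡ 65 (mod 112)
  3^64 ≡ 65² = 4225 ≡ 81 (mod 112)
  3^128 ≡ 81² = 6561 ≡ 65 (mod 112)
190 = 128 + 32 + 16 + 8 + 4 + 2, so 3^190 = 3^128 × 3^32 × 3^16 × 3^8 × 3^4 × 3^2 ≡ 65 × 65 × 81 × 65 × 81 × 9 (mod 112)
Multiplying step by step:
  65 × 65 = 4225 ≡ 81 (mod 112)
  81 × 81 = 6561 ≡ 65 (mod 112)
  65 × 65 = 4225 ≡ 81 (mod 112)
  81 × 81 = 6561 ≡ 65 (mod 112)
  65 × 9 = 585 ≡ 25 (mod 112)
Result: 3^190 ≡ 25 (mod 112)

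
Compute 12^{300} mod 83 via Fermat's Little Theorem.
23

By Fermat's Little Theorem, a^(p-1) ≡ 1 (mod p) for prime p and gcd(a, p) = 1
Here p = 83, so 12^82 ≡ 1 (mod 83)
We can reduce the exponent: 300 mod 82 = 54
So 12^300 ≡ 12^54 (mod 83)
Computing: 12^54 mod 83 = 23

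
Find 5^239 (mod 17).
Using Fermat: 5^{16} ≡ 1 (mod 17). 239 ≡ 15 (mod 16). So 5^{239} ≡ 5^{15} ≡ 7 (mod 17)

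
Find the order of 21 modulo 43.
Powers of 21 mod 43: 21^1≡21, 21^2≡11, 21^3≡16, 21^4≡35, 21^5≡4, 21^6≡41, 21^7≡1. Order = 7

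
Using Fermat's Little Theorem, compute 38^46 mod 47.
By Fermat's Little Theorem, 38^{46} ≡ 1 (mod 47) since 47 is prime and gcd(38, 47) = 1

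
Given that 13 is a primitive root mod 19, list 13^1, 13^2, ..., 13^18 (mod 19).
g^1, g^2, ..., g^{18} mod 19: {13, 17, 12, 4, 14, 11, 10, 16, 18, 6, 2, 7, 15, 5, 8, 9, 3, 1}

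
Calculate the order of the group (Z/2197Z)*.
2028

Prime factorization: 2197 = 13^3
Using the formula φ(n) = n × Π(1 - 1/p) for each prime factor p:
φ(2197) = 2197 × (1 - 1/13)
φ(2197) = 2028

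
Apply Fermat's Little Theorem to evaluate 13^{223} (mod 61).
13

By Fermat's Little Theorem, a^(p-1) ≡ 1 (mod p) for prime p and gcd(a, p) = 1
Here p = 61, so 13^60 ≡ 1 (mod 61)
We can reduce the exponent: 223 mod 60 = 43
So 13^223 ≡ 13^43 (mod 61)
Computing: 13^43 mod 61 = 13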